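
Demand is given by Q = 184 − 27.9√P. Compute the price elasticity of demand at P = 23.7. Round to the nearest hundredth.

At P = 23.7, Q = 48.1754.
dQ/dP = −27.9/(2√P) = −27.9/(2·4.8683).
Point elasticity E = (dQ/dP)·(P/Q) = -2.8655 × 23.7/48.1754 ≈ -1.41.
|E| > 1, so demand is elastic at this price.

-1.41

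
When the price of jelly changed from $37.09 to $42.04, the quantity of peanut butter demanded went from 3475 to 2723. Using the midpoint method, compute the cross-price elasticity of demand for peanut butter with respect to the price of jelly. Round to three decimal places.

-1.940

%ΔQ_x = (2723 − 3475)/[(3475+2723)/2] = -752/3099 ≈ -0.2427.
%ΔP_y = (42.04 − 37.09)/[(37.09+42.04)/2] ≈ 0.1251.
E_xy = -0.2427/0.1251 ≈ -1.940.
E_xy < 0, so peanut butter and jelly are complements.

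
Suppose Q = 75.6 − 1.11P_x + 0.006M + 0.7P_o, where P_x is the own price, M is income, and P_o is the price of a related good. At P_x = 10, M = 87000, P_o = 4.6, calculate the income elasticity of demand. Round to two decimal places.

0.89

Substituting, Q = 75.6 − 1.11(10) + 0.006(87000) + 0.7(4.6) = 75.6 − 11.1 + 522 + 3.22 = 589.72.
∂Q/∂M = +0.006, so E_I = 0.006·(87000/589.72) ≈ 0.89.
E_I ∈ (0,1): normal good (necessity).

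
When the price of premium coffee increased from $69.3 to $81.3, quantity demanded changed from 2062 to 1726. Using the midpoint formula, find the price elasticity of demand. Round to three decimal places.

%Δq = (1726 − 2062)/[(2062 + 1726)/2] = -336/1894 ≈ -0.1774.
%Δp = (81.3 − 69.3)/[(69.3 + 81.3)/2] = 12/75.3 ≈ 0.1594.
Arc elasticity E = %Δq/%Δp ≈ -0.1774/0.1594 ≈ -1.113.
|E| > 1: demand is elastic over this range.

-1.113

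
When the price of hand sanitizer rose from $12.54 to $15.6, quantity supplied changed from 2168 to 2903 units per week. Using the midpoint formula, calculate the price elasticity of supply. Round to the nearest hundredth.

1.33

%Δq = (2903 − 2168)/[(2168 + 2903)/2] = 735/2535.5 ≈ 0.2899.
%ΔP = (15.6 − 12.54)/[(12.54 + 15.6)/2] = 3.06/14.07 ≈ 0.2175.
Arc elasticity E = %Δq/%ΔP ≈ 0.2899/0.2175 ≈ 1.33.
|E| > 1: supply is elastic over this range.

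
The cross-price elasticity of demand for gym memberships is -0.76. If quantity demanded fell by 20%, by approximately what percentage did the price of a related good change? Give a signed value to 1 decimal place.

%ΔQ ≈ E × %ΔP_y ⇒ %ΔP_y = %ΔQ / E = (-20%)/(-0.76) ≈ 26.3%.

26.3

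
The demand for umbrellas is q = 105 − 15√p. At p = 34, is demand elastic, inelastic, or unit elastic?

At p = 34, q = 17.5357.
dq/dp = −15/(2√p) = −15/(2·5.831).
Point elasticity E = (dq/dp)·(p/q) = -1.2862 × 34/17.5357 ≈ -2.494.
|E| ≈ 2.494 > 1, so demand is elastic.

elastic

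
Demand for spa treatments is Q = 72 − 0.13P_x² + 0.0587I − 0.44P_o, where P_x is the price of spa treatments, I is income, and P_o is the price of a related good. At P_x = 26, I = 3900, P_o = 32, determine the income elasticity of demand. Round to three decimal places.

1.151

First evaluate Q: 72 − 0.13(26)² + 0.0587(3900) − 0.44(32) = 72 − 87.88 + 228.93 − 14.08 = 198.97.
∂Q/∂I = +0.0587, so E_I = 0.0587·(3900/198.97) ≈ 1.151.
E_I > 1: normal good (luxury).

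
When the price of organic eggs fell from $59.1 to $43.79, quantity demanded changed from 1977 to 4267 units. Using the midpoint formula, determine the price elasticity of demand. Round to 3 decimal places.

%ΔQ = (4267 − 1977)/[(1977 + 4267)/2] = 2290/3122 ≈ 0.7335.
%Δp = (43.79 − 59.1)/[(59.1 + 43.79)/2] = -15.31/51.445 ≈ -0.2976.
Arc elasticity E = %ΔQ/%Δp ≈ 0.7335/-0.2976 ≈ -2.465.
|E| > 1: demand is elastic over this range.

-2.465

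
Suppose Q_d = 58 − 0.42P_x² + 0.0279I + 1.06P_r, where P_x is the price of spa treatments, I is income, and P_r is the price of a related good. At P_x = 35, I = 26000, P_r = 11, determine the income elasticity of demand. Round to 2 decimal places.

First evaluate Q_d: 58 − 0.42(35)² + 0.0279(26000) + 1.06(11) = 58 − 514.5 + 725.4 + 11.66 = 280.56.
∂Q_d/∂I = +0.0279, so E_I = 0.0279·(26000/280.56) ≈ 2.59.
E_I > 1: normal good (luxury).

2.59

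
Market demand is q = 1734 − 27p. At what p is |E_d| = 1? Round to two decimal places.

32.11

For linear demand q = a − bp, E = −bp/(a − bp). |E| = 1 ⇒ bp = a − bp ⇒ p = a/(2b).
p = 1734/(2·27) ≈ 32.11.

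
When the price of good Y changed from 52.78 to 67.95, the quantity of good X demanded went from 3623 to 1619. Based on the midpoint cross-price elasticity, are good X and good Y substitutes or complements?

complements

%ΔQ_x = (1619 − 3623)/[(3623+1619)/2] = -2004/2621 ≈ -0.7646.
%ΔP_y = (67.95 − 52.78)/[(52.78+67.95)/2] ≈ 0.2513.
E_xy = -0.7646/0.2513 ≈ -3.042.
E_xy < 0, so the goods are complements.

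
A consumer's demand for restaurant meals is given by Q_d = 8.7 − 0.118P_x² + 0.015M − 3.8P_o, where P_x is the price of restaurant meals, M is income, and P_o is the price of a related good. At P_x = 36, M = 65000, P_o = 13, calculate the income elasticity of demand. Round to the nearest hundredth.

1.25

At the given point, Q_d = 8.7 − 0.118(36)² + 0.015(65000) − 3.8(13) = 8.7 − 152.928 + 975 − 49.4 = 781.372.
∂Q_d/∂M = +0.015, so E_I = 0.015·(65000/781.372) ≈ 1.25.
E_I > 1: normal good (luxury).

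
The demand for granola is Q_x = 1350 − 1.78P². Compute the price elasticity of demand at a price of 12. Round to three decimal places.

-0.469

At P = 12, Q_x = 1093.68.
dQ_x/dP = −2·1.78·P = −42.72.
Point elasticity E = (dQ_x/dP)·(P/Q_x) = -42.72 × 12/1093.68 ≈ -0.469.
|E| < 1, so demand is inelastic at this price.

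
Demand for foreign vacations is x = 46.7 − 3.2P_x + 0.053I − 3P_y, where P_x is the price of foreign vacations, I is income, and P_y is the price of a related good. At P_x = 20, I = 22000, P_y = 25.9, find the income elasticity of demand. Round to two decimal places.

1.09

Substituting, x = 46.7 − 3.2(20) + 0.053(22000) − 3(25.9) = 46.7 − 64 + 1166 − 77.7 = 1071.
∂x/∂I = +0.053, so E_I = 0.053·(22000/1071) ≈ 1.09.
E_I > 1: normal good (luxury).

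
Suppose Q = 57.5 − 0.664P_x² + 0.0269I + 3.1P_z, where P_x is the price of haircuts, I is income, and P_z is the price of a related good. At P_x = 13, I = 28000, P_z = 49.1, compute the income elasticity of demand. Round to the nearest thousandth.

0.885

Evaluating quantity at (P_x, I, P_z) gives Q = 57.5 − 0.664(13)² + 0.0269(28000) + 3.1(49.1) = 57.5 − 112.216 + 753.2 + 152.21 = 850.694.
∂Q/∂I = +0.0269, so E_I = 0.0269·(28000/850.694) ≈ 0.885.
E_I ∈ (0,1): normal good (necessity).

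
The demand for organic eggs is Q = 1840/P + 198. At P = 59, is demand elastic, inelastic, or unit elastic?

inelastic

At P = 59, Q = 229.1864.
dQ/dP = −1840/P² = −0.5286.
Point elasticity E = (dQ/dP)·(P/Q) = -0.5286 × 59/229.1864 ≈ -0.136.
|E| ≈ 0.136 < 1, so demand is inelastic.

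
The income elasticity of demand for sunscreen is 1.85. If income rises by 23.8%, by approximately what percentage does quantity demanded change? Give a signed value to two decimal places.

%ΔQ ≈ E × %ΔI = (1.85) × (23.8%) = 44.03%.

44.03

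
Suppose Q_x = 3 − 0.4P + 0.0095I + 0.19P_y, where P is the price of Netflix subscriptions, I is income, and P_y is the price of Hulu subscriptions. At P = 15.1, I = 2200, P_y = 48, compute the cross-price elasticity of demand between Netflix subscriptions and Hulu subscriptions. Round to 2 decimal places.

Q_x = 3 − 0.4(15.1) + 0.0095(2200) + 0.19(48) = 3 − 6.04 + 20.9 + 9.12 = 26.98.
∂Q_x/∂P_y = +0.19, so E_xy = 0.19·(48/26.98) ≈ 0.34.
E_xy > 0: the goods are substitutes.

0.34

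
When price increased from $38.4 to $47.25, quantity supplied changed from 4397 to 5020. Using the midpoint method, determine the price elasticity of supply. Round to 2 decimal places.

%Δq = (5020 − 4397)/[(4397 + 5020)/2] = 623/4708.5 ≈ 0.1323.
%ΔP = (47.25 − 38.4)/[(38.4 + 47.25)/2] = 8.85/42.825 ≈ 0.2067.
Arc elasticity E = %Δq/%ΔP ≈ 0.1323/0.2067 ≈ 0.64.
|E| < 1: supply is inelastic over this range.

0.64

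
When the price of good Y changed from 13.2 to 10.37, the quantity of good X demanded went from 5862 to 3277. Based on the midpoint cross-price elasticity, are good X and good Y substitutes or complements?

%ΔQ_x = (3277 − 5862)/[(5862+3277)/2] = -2585/4569.5 ≈ -0.5657.
%ΔP_y = (10.37 − 13.2)/[(13.2+10.37)/2] ≈ -0.2401.
E_xy = -0.5657/-0.2401 ≈ 2.356.
E_xy > 0, so the goods are substitutes.

substitutes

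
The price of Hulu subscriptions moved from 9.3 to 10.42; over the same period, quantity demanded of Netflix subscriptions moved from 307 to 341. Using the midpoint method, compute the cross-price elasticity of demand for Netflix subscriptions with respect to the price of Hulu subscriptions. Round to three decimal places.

%ΔQ_x = (341 − 307)/[(307+341)/2] = 34/324 ≈ 0.1049.
%ΔP_y = (10.42 − 9.3)/[(9.3+10.42)/2] ≈ 0.1136.
E_xy = 0.1049/0.1136 ≈ 0.924.
E_xy > 0, so Netflix subscriptions and Hulu subscriptions are substitutes.

0.924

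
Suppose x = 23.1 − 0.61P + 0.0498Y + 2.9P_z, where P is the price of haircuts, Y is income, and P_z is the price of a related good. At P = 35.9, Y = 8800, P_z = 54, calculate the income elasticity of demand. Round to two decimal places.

Substituting, x = 23.1 − 0.61(35.9) + 0.0498(8800) + 2.9(54) = 23.1 − 21.899 + 438.24 + 156.6 = 596.041.
∂x/∂Y = +0.0498, so E_I = 0.0498·(8800/596.041) ≈ 0.74.
E_I ∈ (0,1): normal good (necessity).

0.74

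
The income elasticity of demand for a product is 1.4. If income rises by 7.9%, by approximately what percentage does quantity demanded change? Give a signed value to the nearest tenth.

%ΔQ ≈ E × %ΔI = (1.4) × (7.9%) ≈ 11.1%.

11.1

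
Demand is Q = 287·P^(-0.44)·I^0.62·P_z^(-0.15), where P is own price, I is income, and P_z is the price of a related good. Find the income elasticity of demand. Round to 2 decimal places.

For a Cobb–Douglas (constant-elasticity) form Q = A·I^α·…, the elasticity with respect to I equals the exponent α at every point.
Here the exponent on I is 0.62, so the income elasticity of demand is 0.62.

0.62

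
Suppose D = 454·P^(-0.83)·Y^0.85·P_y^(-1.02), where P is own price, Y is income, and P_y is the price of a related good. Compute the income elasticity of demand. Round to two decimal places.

0.85

For a Cobb–Douglas (constant-elasticity) form D = A·Y^α·…, the elasticity with respect to Y equals the exponent α at every point.
Here the exponent on Y is 0.85, so the income elasticity of demand is 0.85.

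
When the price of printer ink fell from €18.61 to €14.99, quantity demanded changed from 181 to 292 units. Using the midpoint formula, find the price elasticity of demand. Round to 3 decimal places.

-2.178

%Δq = (292 − 181)/[(181 + 292)/2] = 111/236.5 ≈ 0.4693.
%ΔP = (14.99 − 18.61)/[(18.61 + 14.99)/2] = -3.62/16.8 ≈ -0.2155.
Arc elasticity E = %Δq/%ΔP ≈ 0.4693/-0.2155 ≈ -2.178.
|E| > 1: demand is elastic over this range.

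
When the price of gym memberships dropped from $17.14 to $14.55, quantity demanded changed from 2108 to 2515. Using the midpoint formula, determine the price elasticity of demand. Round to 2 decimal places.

-1.08

%ΔQ = (2515 − 2108)/[(2108 + 2515)/2] = 407/2311.5 ≈ 0.1761.
%ΔP = (14.55 − 17.14)/[(17.14 + 14.55)/2] = -2.59/15.845 ≈ -0.1635.
Arc elasticity E = %ΔQ/%ΔP ≈ 0.1761/-0.1635 ≈ -1.08.
|E| > 1: demand is elastic over this range.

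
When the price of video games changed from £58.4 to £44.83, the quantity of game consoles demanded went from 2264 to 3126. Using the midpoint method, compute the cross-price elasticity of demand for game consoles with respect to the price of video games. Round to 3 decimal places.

-1.217

%ΔQ_x = (3126 − 2264)/[(2264+3126)/2] = 862/2695 ≈ 0.3199.
%ΔP_y = (44.83 − 58.4)/[(58.4+44.83)/2] ≈ -0.2629.
E_xy = 0.3199/-0.2629 ≈ -1.217.
E_xy < 0, so game consoles and video games are complements.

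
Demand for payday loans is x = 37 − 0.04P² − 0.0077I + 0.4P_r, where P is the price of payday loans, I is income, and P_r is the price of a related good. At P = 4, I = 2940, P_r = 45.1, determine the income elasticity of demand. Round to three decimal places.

-0.713

At the given point, x = 37 − 0.04(4)² − 0.0077(2940) + 0.4(45.1) = 37 − 0.64 − 22.638 + 18.04 = 31.762.
∂x/∂I = −0.0077, so E_I = -0.0077·(2940/31.762) ≈ -0.713.
E_I < 0: inferior good.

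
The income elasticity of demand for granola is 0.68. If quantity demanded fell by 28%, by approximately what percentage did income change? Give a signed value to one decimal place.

-41.2

%ΔQ ≈ E × %ΔI ⇒ %ΔI = %ΔQ / E = (-28%)/(0.68) ≈ -41.2%.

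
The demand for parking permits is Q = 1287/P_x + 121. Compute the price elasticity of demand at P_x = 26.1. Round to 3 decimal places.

At P_x = 26.1, Q = 170.3103.
dQ/dP_x = −1287/P_x² = −1.8893.
Point elasticity E = (dQ/dP_x)·(P_x/Q) = -1.8893 × 26.1/170.3103 ≈ -0.290.
|E| < 1, so demand is inelastic at this price.

-0.290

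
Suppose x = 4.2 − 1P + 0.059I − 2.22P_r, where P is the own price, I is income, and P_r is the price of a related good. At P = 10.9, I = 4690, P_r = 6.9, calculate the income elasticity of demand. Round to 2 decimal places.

At the given point, x = 4.2 − 1(10.9) + 0.059(4690) − 2.22(6.9) = 4.2 − 10.9 + 276.71 − 15.318 = 254.692.
∂x/∂I = +0.059, so E_I = 0.059·(4690/254.692) ≈ 1.09.
E_I > 1: normal good (luxury).

1.09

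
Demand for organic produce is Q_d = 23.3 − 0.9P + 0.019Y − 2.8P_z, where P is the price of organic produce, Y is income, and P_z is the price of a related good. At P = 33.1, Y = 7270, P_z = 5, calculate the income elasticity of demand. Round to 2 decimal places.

At the given point, Q_d = 23.3 − 0.9(33.1) + 0.019(7270) − 2.8(5) = 23.3 − 29.79 + 138.13 − 14 = 117.64.
∂Q_d/∂Y = +0.019, so E_I = 0.019·(7270/117.64) ≈ 1.17.
E_I > 1: normal good (luxury).

1.17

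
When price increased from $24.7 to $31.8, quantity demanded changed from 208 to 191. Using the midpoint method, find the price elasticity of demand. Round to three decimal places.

-0.339

%ΔQ = (191 − 208)/[(208 + 191)/2] = -17/199.5 ≈ -0.0852.
%Δp = (31.8 − 24.7)/[(24.7 + 31.8)/2] = 7.1/28.25 ≈ 0.2513.
Arc elasticity E = %ΔQ/%Δp ≈ -0.0852/0.2513 ≈ -0.339.
|E| < 1: demand is inelastic over this range.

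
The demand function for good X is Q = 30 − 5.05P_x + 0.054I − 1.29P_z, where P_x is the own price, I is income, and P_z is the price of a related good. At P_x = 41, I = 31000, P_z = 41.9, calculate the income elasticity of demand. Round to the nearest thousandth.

Q = 30 − 5.05(41) + 0.054(31000) − 1.29(41.9) = 30 − 207.05 + 1674 − 54.051 = 1442.899.
∂Q/∂I = +0.054, so E_I = 0.054·(31000/1442.899) ≈ 1.160.
E_I > 1: normal good (luxury).

1.160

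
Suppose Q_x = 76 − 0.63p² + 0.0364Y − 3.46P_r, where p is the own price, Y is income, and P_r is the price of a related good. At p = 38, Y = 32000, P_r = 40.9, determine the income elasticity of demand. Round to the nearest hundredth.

Evaluating quantity at (p, Y, P_r) gives Q_x = 76 − 0.63(38)² + 0.0364(32000) − 3.46(40.9) = 76 − 909.72 + 1164.8 − 141.514 = 189.566.
∂Q_x/∂Y = +0.0364, so E_I = 0.0364·(32000/189.566) ≈ 6.14.
E_I > 1: normal good (luxury).

6.14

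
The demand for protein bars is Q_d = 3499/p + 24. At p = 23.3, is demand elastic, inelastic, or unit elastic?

At p = 23.3, Q_d = 174.1717.
dQ_d/dp = −3499/p² = −6.4451.
Point elasticity E = (dQ_d/dp)·(p/Q_d) = -6.4451 × 23.3/174.1717 ≈ -0.862.
|E| ≈ 0.862 < 1, so demand is inelastic.

inelastic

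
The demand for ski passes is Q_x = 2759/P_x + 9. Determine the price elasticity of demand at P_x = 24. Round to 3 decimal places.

-0.927

At P_x = 24, Q_x = 123.9583.
dQ_x/dP_x = −2759/P_x² = −4.7899.
Point elasticity E = (dQ_x/dP_x)·(P_x/Q_x) = -4.7899 × 24/123.9583 ≈ -0.927.
|E| < 1, so demand is inelastic at this price.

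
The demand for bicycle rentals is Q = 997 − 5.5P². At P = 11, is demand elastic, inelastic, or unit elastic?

At P = 11, Q = 331.5.
dQ/dP = −2·5.5·P = −121.
Point elasticity E = (dQ/dP)·(P/Q) = -121 × 11/331.5 ≈ -4.015.
|E| ≈ 4.015 > 1, so demand is elastic.

elastic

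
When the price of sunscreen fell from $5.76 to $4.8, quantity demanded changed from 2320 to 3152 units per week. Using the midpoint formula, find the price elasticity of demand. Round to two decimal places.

%Δq = (3152 − 2320)/[(2320 + 3152)/2] = 832/2736 ≈ 0.3041.
%Δp = (4.8 − 5.76)/[(5.76 + 4.8)/2] = -0.96/5.28 ≈ -0.1818.
Arc elasticity E = %Δq/%Δp ≈ 0.3041/-0.1818 ≈ -1.67.
|E| > 1: demand is elastic over this range.

-1.67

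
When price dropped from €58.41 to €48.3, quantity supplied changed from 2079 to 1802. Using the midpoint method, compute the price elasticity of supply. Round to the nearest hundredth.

%ΔQ = (1802 − 2079)/[(2079 + 1802)/2] = -277/1940.5 ≈ -0.1427.
%Δp = (48.3 − 58.41)/[(58.41 + 48.3)/2] = -10.11/53.355 ≈ -0.1895.
Arc elasticity E = %ΔQ/%Δp ≈ -0.1427/-0.1895 ≈ 0.75.
|E| < 1: supply is inelastic over this range.

0.75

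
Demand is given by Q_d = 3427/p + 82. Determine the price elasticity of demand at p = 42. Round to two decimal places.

-0.50

At p = 42, Q_d = 163.5952.
dQ_d/dp = −3427/p² = −1.9427.
Point elasticity E = (dQ_d/dp)·(p/Q_d) = -1.9427 × 42/163.5952 ≈ -0.50.
|E| < 1, so demand is inelastic at this price.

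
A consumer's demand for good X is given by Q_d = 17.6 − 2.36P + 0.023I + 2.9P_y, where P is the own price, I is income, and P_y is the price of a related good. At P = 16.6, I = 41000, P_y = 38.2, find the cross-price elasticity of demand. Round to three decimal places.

Evaluating quantity at (P, I, P_y) gives Q_d = 17.6 − 2.36(16.6) + 0.023(41000) + 2.9(38.2) = 17.6 − 39.176 + 943 + 110.78 = 1032.204.
∂Q_d/∂P_y = +2.9, so E_xy = 2.9·(38.2/1032.204) ≈ 0.107.
E_xy > 0: the goods are substitutes.

0.107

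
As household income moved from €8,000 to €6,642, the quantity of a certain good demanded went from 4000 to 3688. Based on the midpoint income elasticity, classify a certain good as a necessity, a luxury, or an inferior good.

%ΔQ = (3688 − 4000)/[(4000+3688)/2] = -312/3844 ≈ -0.0812.
%ΔY = (6,642 − 8,000)/[(8,000+6,642)/2] = -1358/7321 ≈ -0.1855.
E_I = %ΔQ/%ΔY ≈ 0.438.
E_I ∈ (0,1): normal good (necessity).

necessity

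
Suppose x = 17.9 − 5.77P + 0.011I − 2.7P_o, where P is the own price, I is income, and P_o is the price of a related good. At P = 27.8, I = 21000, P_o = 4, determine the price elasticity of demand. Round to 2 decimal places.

Evaluating quantity at (P, I, P_o) gives x = 17.9 − 5.77(27.8) + 0.011(21000) − 2.7(4) = 17.9 − 160.406 + 231 − 10.8 = 77.694.
∂x/∂P = −5.77, so E_p = (−5.77)·(27.8/77.694) ≈ -2.06.
|E_p| > 1: demand is elastic.

-2.06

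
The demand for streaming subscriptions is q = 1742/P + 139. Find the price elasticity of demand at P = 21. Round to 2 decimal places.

-0.37

At P = 21, q = 221.9524.
dq/dP = −1742/P² = −3.9501.
Point elasticity E = (dq/dP)·(P/q) = -3.9501 × 21/221.9524 ≈ -0.37.
|E| < 1, so demand is inelastic at this price.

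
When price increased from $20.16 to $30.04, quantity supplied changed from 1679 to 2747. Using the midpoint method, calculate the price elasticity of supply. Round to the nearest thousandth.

%ΔQ = (2747 − 1679)/[(1679 + 2747)/2] = 1068/2213 ≈ 0.4826.
%ΔP = (30.04 − 20.16)/[(20.16 + 30.04)/2] = 9.88/25.1 ≈ 0.3936.
Arc elasticity E = %ΔQ/%ΔP ≈ 0.4826/0.3936 ≈ 1.226.
|E| > 1: supply is elastic over this range.

1.226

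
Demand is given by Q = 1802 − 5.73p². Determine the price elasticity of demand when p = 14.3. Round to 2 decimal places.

At p = 14.3, Q = 630.2723.
dQ/dp = −2·5.73·p = −163.878.
Point elasticity E = (dQ/dp)·(p/Q) = -163.878 × 14.3/630.2723 ≈ -3.72.
|E| > 1, so demand is elastic at this price.

-3.72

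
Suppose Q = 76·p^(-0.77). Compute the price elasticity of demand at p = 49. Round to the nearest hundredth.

For a Cobb–Douglas (constant-elasticity) form Q = A·p^α·…, the elasticity with respect to p equals the exponent α at every point.
Here the exponent on p is -0.77, so the price elasticity of demand is -0.77.

-0.77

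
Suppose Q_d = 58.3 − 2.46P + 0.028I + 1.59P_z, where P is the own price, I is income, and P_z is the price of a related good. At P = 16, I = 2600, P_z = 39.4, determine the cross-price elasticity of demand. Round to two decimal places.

At the given point, Q_d = 58.3 − 2.46(16) + 0.028(2600) + 1.59(39.4) = 58.3 − 39.36 + 72.8 + 62.646 = 154.386.
∂Q_d/∂P_z = +1.59, so E_xy = 1.59·(39.4/154.386) ≈ 0.41.
E_xy > 0: the goods are substitutes.

0.41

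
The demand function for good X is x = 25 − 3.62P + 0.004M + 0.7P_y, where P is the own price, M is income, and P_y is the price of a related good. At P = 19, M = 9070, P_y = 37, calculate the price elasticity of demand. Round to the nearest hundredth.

-3.74

First evaluate x: 25 − 3.62(19) + 0.004(9070) + 0.7(37) = 25 − 68.78 + 36.28 + 25.9 = 18.4.
∂x/∂P = −3.62, so E_p = (−3.62)·(19/18.4) ≈ -3.74.
|E_p| > 1: demand is elastic.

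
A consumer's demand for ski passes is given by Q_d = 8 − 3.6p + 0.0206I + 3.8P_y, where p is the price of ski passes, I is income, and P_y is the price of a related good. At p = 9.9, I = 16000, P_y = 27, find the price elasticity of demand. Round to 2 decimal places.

-0.09

At the given point, Q_d = 8 − 3.6(9.9) + 0.0206(16000) + 3.8(27) = 8 − 35.64 + 329.6 + 102.6 = 404.56.
∂Q_d/∂p = −3.6, so E_p = (−3.6)·(9.9/404.56) ≈ -0.09.
|E_p| < 1: demand is inelastic.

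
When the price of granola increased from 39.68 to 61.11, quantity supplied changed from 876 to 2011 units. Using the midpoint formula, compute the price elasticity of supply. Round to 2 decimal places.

1.85

%ΔQ = (2011 − 876)/[(876 + 2011)/2] = 1135/1443.5 ≈ 0.7863.
%ΔP = (61.11 − 39.68)/[(39.68 + 61.11)/2] = 21.43/50.395 ≈ 0.4252.
Arc elasticity E = %ΔQ/%ΔP ≈ 0.7863/0.4252 ≈ 1.85.
|E| > 1: supply is elastic over this range.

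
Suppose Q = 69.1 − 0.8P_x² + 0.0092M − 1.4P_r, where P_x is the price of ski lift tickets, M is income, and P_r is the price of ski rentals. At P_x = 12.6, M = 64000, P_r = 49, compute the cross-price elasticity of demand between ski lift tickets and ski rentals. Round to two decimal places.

-0.15

Substituting, Q = 69.1 − 0.8(12.6)² + 0.0092(64000) − 1.4(49) = 69.1 − 127.008 + 588.8 − 68.6 = 462.292.
∂Q/∂P_r = −1.4, so E_xy = -1.4·(49/462.292) ≈ -0.15.
E_xy < 0: the goods are complements.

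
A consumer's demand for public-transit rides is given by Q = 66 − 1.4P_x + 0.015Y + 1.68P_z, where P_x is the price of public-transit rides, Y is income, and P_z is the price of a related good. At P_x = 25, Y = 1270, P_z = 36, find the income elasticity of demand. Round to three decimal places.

Substituting, Q = 66 − 1.4(25) + 0.015(1270) + 1.68(36) = 66 − 35 + 19.05 + 60.48 = 110.53.
∂Q/∂Y = +0.015, so E_I = 0.015·(1270/110.53) ≈ 0.172.
E_I ∈ (0,1): normal good (necessity).

0.172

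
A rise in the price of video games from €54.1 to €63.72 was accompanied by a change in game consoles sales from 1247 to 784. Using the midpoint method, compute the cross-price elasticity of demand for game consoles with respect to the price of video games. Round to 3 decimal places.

%ΔQ_x = (784 − 1247)/[(1247+784)/2] = -463/1015.5 ≈ -0.4559.
%ΔP_y = (63.72 − 54.1)/[(54.1+63.72)/2] ≈ 0.1633.
E_xy = -0.4559/0.1633 ≈ -2.792.
E_xy < 0, so game consoles and video games are complements.

-2.792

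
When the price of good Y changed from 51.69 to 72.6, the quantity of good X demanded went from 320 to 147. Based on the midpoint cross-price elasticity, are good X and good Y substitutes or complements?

%ΔQ_x = (147 − 320)/[(320+147)/2] = -173/233.5 ≈ -0.7409.
%ΔP_y = (72.6 − 51.69)/[(51.69+72.6)/2] ≈ 0.3365.
E_xy = -0.7409/0.3365 ≈ -2.202.
E_xy < 0, so the goods are complements.

complements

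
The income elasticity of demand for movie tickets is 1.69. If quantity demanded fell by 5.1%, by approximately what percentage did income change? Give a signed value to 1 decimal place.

%ΔQ ≈ E × %ΔI ⇒ %ΔI = %ΔQ / E = (-5.1%)/(1.69) ≈ -3.0%.

-3.0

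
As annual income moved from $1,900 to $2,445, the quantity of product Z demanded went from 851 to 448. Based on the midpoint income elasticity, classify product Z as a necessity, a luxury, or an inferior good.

inferior

%ΔQ = (448 − 851)/[(851+448)/2] = -403/649.5 ≈ -0.6205.
%ΔI = (2,445 − 1,900)/[(1,900+2,445)/2] = 545/2172.5 ≈ 0.2509.
E_I = %ΔQ/%ΔI ≈ -2.473.
E_I < 0: inferior good.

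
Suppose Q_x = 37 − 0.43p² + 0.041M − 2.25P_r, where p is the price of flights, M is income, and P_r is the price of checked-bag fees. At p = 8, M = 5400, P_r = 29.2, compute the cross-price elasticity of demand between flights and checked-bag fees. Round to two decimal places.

At the given point, Q_x = 37 − 0.43(8)² + 0.041(5400) − 2.25(29.2) = 37 − 27.52 + 221.4 − 65.7 = 165.18.
∂Q_x/∂P_r = −2.25, so E_xy = -2.25·(29.2/165.18) ≈ -0.40.
E_xy < 0: the goods are complements.

-0.40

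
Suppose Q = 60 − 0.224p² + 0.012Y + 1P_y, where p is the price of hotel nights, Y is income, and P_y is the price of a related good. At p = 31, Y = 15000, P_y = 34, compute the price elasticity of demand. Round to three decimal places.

Substituting, Q = 60 − 0.224(31)² + 0.012(15000) + 1(34) = 60 − 215.264 + 180 + 34 = 58.736.
∂Q/∂p = −2·0.224·p = -13.888, so E_p = -13.888·(31/58.736) ≈ -7.330.
|E_p| > 1: demand is elastic.

-7.330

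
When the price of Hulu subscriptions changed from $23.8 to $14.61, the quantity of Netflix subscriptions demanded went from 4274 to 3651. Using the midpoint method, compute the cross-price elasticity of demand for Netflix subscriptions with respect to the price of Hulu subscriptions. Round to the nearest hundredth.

%ΔQ_x = (3651 − 4274)/[(4274+3651)/2] = -623/3962.5 ≈ -0.1572.
%ΔP_y = (14.61 − 23.8)/[(23.8+14.61)/2] ≈ -0.4785.
E_xy = -0.1572/-0.4785 ≈ 0.33.
E_xy > 0, so Netflix subscriptions and Hulu subscriptions are substitutes.

0.33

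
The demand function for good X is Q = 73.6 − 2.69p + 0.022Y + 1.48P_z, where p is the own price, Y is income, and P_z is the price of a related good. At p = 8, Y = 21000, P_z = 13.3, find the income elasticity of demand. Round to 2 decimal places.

0.87

Substituting, Q = 73.6 − 2.69(8) + 0.022(21000) + 1.48(13.3) = 73.6 − 21.52 + 462 + 19.684 = 533.764.
∂Q/∂Y = +0.022, so E_I = 0.022·(21000/533.764) ≈ 0.87.
E_I ∈ (0,1): normal good (necessity).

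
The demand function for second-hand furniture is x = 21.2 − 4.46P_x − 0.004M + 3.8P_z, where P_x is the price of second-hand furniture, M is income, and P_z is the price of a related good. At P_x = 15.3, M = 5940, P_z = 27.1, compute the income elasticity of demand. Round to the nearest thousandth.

First evaluate x: 21.2 − 4.46(15.3) − 0.004(5940) + 3.8(27.1) = 21.2 − 68.238 − 23.76 + 102.98 = 32.182.
∂x/∂M = −0.004, so E_I = -0.004·(5940/32.182) ≈ -0.738.
E_I < 0: inferior good.

-0.738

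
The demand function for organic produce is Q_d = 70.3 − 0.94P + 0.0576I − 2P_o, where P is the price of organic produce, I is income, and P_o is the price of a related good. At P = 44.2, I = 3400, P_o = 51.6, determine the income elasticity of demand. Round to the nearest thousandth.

At the given point, Q_d = 70.3 − 0.94(44.2) + 0.0576(3400) − 2(51.6) = 70.3 − 41.548 + 195.84 − 103.2 = 121.392.
∂Q_d/∂I = +0.0576, so E_I = 0.0576·(3400/121.392) ≈ 1.613.
E_I > 1: normal good (luxury).

1.613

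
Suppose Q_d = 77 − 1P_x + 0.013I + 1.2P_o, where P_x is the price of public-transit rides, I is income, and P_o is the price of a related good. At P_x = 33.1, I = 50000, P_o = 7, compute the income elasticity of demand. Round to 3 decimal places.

Substituting, Q_d = 77 − 1(33.1) + 0.013(50000) + 1.2(7) = 77 − 33.1 + 650 + 8.4 = 702.3.
∂Q_d/∂I = +0.013, so E_I = 0.013·(50000/702.3) ≈ 0.926.
E_I ∈ (0,1): normal good (necessity).

0.926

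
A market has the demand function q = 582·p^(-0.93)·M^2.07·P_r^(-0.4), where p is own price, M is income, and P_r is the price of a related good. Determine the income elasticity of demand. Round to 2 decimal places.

2.07

For a Cobb–Douglas (constant-elasticity) form q = A·M^α·…, the elasticity with respect to M equals the exponent α at every point.
Here the exponent on M is 2.07, so the income elasticity of demand is 2.07.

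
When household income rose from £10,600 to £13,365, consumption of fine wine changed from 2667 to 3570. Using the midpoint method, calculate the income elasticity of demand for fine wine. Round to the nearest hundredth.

1.25

%ΔQ = (3570 − 2667)/[(2667+3570)/2] = 903/3118.5 ≈ 0.2896.
%ΔM = (13,365 − 10,600)/[(10,600+13,365)/2] = 2765/11982.5 ≈ 0.2308.
E_I = %ΔQ/%ΔM ≈ 1.25.
E_I > 1: normal good (luxury).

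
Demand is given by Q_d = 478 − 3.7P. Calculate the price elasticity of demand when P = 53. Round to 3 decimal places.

-0.696

At P = 53, Q_d = 281.9.
dQ_d/dP = −3.7.
Point elasticity E = (dQ_d/dP)·(P/Q_d) = -3.7 × 53/281.9 ≈ -0.696.
|E| < 1, so demand is inelastic at this price.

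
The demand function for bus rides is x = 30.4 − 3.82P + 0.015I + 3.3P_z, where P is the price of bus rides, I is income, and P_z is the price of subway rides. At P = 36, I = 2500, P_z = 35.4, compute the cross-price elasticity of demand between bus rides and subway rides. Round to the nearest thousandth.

At the given point, x = 30.4 − 3.82(36) + 0.015(2500) + 3.3(35.4) = 30.4 − 137.52 + 37.5 + 116.82 = 47.2.
∂x/∂P_z = +3.3, so E_xy = 3.3·(35.4/47.2) ≈ 2.475.
E_xy > 0: the goods are substitutes.

2.475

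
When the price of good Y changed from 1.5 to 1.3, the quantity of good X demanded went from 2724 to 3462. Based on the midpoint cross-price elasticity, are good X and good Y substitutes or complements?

complements

%ΔQ_x = (3462 − 2724)/[(2724+3462)/2] = 738/3093 ≈ 0.2386.
%ΔP_y = (1.3 − 1.5)/[(1.5+1.3)/2] ≈ -0.1429.
E_xy = 0.2386/-0.1429 ≈ -1.670.
E_xy < 0, so the goods are complements.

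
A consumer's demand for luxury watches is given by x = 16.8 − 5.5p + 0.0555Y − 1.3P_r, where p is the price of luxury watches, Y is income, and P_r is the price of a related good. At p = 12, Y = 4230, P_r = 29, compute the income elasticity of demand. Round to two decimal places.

1.59

Substituting, x = 16.8 − 5.5(12) + 0.0555(4230) − 1.3(29) = 16.8 − 66 + 234.765 − 37.7 = 147.865.
∂x/∂Y = +0.0555, so E_I = 0.0555·(4230/147.865) ≈ 1.59.
E_I > 1: normal good (luxury).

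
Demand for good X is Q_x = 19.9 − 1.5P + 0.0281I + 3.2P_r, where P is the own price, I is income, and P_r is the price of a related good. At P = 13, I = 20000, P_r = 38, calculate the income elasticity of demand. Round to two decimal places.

0.82

Q_x = 19.9 − 1.5(13) + 0.0281(20000) + 3.2(38) = 19.9 − 19.5 + 562 + 121.6 = 684.
∂Q_x/∂I = +0.0281, so E_I = 0.0281·(20000/684) ≈ 0.82.
E_I ∈ (0,1): normal good (necessity).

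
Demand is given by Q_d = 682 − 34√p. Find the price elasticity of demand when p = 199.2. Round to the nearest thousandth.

-1.187

At p = 199.2, Q_d = 202.13.
dQ_d/dp = −34/(2√p) = −34/(2·14.1138).
Point elasticity E = (dQ_d/dp)·(p/Q_d) = -1.2045 × 199.2/202.13 ≈ -1.187.
|E| > 1, so demand is elastic at this price.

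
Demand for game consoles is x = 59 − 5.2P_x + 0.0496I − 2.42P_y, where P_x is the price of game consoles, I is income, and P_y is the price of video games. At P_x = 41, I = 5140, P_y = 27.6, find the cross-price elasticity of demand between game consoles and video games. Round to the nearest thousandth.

-1.967

At the given point, x = 59 − 5.2(41) + 0.0496(5140) − 2.42(27.6) = 59 − 213.2 + 254.944 − 66.792 = 33.952.
∂x/∂P_y = −2.42, so E_xy = -2.42·(27.6/33.952) ≈ -1.967.
E_xy < 0: the goods are complements.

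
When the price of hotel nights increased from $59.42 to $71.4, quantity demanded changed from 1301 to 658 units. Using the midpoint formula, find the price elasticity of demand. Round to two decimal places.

-3.58

%ΔQ = (658 − 1301)/[(1301 + 658)/2] = -643/979.5 ≈ -0.6565.
%ΔP = (71.4 − 59.42)/[(59.42 + 71.4)/2] = 11.98/65.41 ≈ 0.1832.
Arc elasticity E = %ΔQ/%ΔP ≈ -0.6565/0.1832 ≈ -3.58.
|E| > 1: demand is elastic over this range.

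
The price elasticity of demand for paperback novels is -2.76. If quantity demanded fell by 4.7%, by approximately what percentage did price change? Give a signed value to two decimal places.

1.70

%ΔQ ≈ E × %ΔP ⇒ %ΔP = %ΔQ / E = (-4.7%)/(-2.76) ≈ 1.70%.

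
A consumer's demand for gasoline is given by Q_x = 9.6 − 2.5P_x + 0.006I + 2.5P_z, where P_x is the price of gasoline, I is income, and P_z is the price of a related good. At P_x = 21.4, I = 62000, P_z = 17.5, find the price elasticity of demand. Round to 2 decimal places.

Q_x = 9.6 − 2.5(21.4) + 0.006(62000) + 2.5(17.5) = 9.6 − 53.5 + 372 + 43.75 = 371.85.
∂Q_x/∂P_x = −2.5, so E_p = (−2.5)·(21.4/371.85) ≈ -0.14.
|E_p| < 1: demand is inelastic.

-0.14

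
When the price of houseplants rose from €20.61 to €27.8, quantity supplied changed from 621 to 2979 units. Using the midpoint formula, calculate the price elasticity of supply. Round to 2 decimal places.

%Δq = (2979 − 621)/[(621 + 2979)/2] = 2358/1800 ≈ 1.3100.
%ΔP = (27.8 − 20.61)/[(20.61 + 27.8)/2] = 7.19/24.205 ≈ 0.2970.
Arc elasticity E = %Δq/%ΔP ≈ 1.3100/0.2970 ≈ 4.41.
|E| > 1: supply is elastic over this range.

4.41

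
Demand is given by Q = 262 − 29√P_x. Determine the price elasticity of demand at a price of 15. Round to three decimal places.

At P_x = 15, Q = 149.6835.
dQ/dP_x = −29/(2√P_x) = −29/(2·3.873).
Point elasticity E = (dQ/dP_x)·(P_x/Q) = -3.7439 × 15/149.6835 ≈ -0.375.
|E| < 1, so demand is inelastic at this price.

-0.375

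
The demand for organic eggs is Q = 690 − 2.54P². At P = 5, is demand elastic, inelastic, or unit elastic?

inelastic

At P = 5, Q = 626.5.
dQ/dP = −2·2.54·P = −25.4.
Point elasticity E = (dQ/dP)·(P/Q) = -25.4 × 5/626.5 ≈ -0.203.
|E| ≈ 0.203 < 1, so demand is inelastic.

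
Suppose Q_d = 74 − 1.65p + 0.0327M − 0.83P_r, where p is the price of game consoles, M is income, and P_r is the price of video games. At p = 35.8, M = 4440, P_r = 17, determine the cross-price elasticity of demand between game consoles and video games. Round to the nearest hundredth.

Evaluating quantity at (p, M, P_r) gives Q_d = 74 − 1.65(35.8) + 0.0327(4440) − 0.83(17) = 74 − 59.07 + 145.188 − 14.11 = 146.008.
∂Q_d/∂P_r = −0.83, so E_xy = -0.83·(17/146.008) ≈ -0.10.
E_xy < 0: the goods are complements.

-0.10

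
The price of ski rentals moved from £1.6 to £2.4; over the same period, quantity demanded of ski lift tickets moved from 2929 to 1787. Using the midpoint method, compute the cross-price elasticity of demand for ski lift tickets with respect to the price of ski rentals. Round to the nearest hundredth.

%ΔQ_x = (1787 − 2929)/[(2929+1787)/2] = -1142/2358 ≈ -0.4843.
%ΔP_y = (2.4 − 1.6)/[(1.6+2.4)/2] ≈ 0.4000.
E_xy = -0.4843/0.4000 ≈ -1.21.
E_xy < 0, so ski lift tickets and ski rentals are complements.

-1.21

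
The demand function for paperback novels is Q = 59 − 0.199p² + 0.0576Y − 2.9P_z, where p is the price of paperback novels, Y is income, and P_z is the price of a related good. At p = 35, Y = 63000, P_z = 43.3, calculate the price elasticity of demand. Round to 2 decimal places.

At the given point, Q = 59 − 0.199(35)² + 0.0576(63000) − 2.9(43.3) = 59 − 243.775 + 3628.8 − 125.57 = 3318.455.
∂Q/∂p = −2·0.199·p = -13.93, so E_p = -13.93·(35/3318.455) ≈ -0.15.
|E_p| < 1: demand is inelastic.

-0.15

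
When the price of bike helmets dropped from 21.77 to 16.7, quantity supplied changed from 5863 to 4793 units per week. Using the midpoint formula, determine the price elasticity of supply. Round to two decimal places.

0.76

%Δq = (4793 − 5863)/[(5863 + 4793)/2] = -1070/5328 ≈ -0.2008.
%Δp = (16.7 − 21.77)/[(21.77 + 16.7)/2] = -5.07/19.235 ≈ -0.2636.
Arc elasticity E = %Δq/%Δp ≈ -0.2008/-0.2636 ≈ 0.76.
|E| < 1: supply is inelastic over this range.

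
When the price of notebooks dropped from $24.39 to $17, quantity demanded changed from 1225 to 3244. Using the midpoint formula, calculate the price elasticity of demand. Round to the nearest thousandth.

-2.530

%ΔQ = (3244 − 1225)/[(1225 + 3244)/2] = 2019/2234.5 ≈ 0.9036.
%ΔP = (17 − 24.39)/[(24.39 + 17)/2] = -7.39/20.695 ≈ -0.3571.
Arc elasticity E = %ΔQ/%ΔP ≈ 0.9036/-0.3571 ≈ -2.530.
|E| > 1: demand is elastic over this range.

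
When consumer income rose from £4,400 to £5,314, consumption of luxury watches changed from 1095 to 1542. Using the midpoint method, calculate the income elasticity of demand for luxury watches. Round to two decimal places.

%ΔQ = (1542 − 1095)/[(1095+1542)/2] = 447/1318.5 ≈ 0.3390.
%ΔM = (5,314 − 4,400)/[(4,400+5,314)/2] = 914/4857 ≈ 0.1882.
E_I = %ΔQ/%ΔM ≈ 1.80.
E_I > 1: normal good (luxury).

1.80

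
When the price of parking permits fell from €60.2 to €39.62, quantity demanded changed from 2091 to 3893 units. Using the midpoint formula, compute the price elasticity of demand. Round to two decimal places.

-1.46

%ΔQ = (3893 − 2091)/[(2091 + 3893)/2] = 1802/2992 ≈ 0.6023.
%Δp = (39.62 − 60.2)/[(60.2 + 39.62)/2] = -20.58/49.91 ≈ -0.4123.
Arc elasticity E = %ΔQ/%Δp ≈ 0.6023/-0.4123 ≈ -1.46.
|E| > 1: demand is elastic over this range.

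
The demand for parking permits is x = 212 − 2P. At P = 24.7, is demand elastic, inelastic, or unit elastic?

inelastic

At P = 24.7, x = 162.6.
dx/dP = −2.
Point elasticity E = (dx/dP)·(P/x) = -2 × 24.7/162.6 ≈ -0.304.
|E| ≈ 0.304 < 1, so demand is inelastic.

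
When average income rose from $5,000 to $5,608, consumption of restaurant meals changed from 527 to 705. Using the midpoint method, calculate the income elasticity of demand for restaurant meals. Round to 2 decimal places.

%ΔQ = (705 − 527)/[(527+705)/2] = 178/616 ≈ 0.2890.
%ΔI = (5,608 − 5,000)/[(5,000+5,608)/2] = 608/5304 ≈ 0.1146.
E_I = %ΔQ/%ΔI ≈ 2.52.
E_I > 1: normal good (luxury).

2.52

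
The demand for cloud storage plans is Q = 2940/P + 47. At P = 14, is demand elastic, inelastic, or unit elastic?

At P = 14, Q = 257.
dQ/dP = −2940/P² = −15.
Point elasticity E = (dQ/dP)·(P/Q) = -15 × 14/257 ≈ -0.817.
|E| ≈ 0.817 < 1, so demand is inelastic.

inelastic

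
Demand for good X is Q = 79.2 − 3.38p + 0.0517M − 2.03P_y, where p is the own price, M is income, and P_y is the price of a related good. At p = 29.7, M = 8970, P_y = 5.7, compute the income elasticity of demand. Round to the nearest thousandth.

1.076

Q = 79.2 − 3.38(29.7) + 0.0517(8970) − 2.03(5.7) = 79.2 − 100.386 + 463.749 − 11.571 = 430.992.
∂Q/∂M = +0.0517, so E_I = 0.0517·(8970/430.992) ≈ 1.076.
E_I > 1: normal good (luxury).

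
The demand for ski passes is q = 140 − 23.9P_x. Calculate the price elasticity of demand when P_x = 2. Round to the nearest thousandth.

-0.518

At P_x = 2, q = 92.2.
dq/dP_x = −23.9.
Point elasticity E = (dq/dP_x)·(P_x/q) = -23.9 × 2/92.2 ≈ -0.518.
|E| < 1, so demand is inelastic at this price.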